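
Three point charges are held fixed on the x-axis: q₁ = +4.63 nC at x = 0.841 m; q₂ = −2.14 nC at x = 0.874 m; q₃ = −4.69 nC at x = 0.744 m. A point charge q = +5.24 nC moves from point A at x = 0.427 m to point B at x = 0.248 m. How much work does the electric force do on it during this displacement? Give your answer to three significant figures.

The work done by the electric force is W_field = −ΔU = −q(V_B − V_A) = q(V_A − V_B).
At A: distances to the source charges are 0.414 m, 0.447 m, 0.317 m; V_A = Σ kqᵢ/rᵢ = -75.5 V.
At B: distances to the source charges are 0.593 m, 0.626 m, 0.496 m; V_B = Σ kqᵢ/rᵢ = -45.5 V.
ΔV = V_B − V_A = 30.0 V.
W_field = −qΔV = −(5.24×10⁻⁹ C)(30.0 V) = -1.57×10⁻⁷ J.

-1.57×10⁻⁷ J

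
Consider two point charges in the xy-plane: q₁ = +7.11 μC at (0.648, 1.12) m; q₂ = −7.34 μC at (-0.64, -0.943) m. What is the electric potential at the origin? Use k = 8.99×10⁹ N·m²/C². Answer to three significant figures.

-8500 V

The total potential is the scalar sum of each charge's contribution, V = Σ kqᵢ/rᵢ.
Distances from the field point to each charge: r₁ = 1.29 m, r₂ = 1.14 m.
V = k[(7.11×10⁻⁶)/(1.29) + (-7.34×10⁻⁶)/(1.14)] = -8500 V.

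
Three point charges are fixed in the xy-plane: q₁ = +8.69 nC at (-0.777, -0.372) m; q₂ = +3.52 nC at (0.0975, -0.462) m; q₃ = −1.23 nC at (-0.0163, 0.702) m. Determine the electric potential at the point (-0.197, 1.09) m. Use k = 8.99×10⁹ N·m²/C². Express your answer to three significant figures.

43.9 V

The total potential is the scalar sum of each charge's contribution, V = Σ kqᵢ/rᵢ.
Distances from the field point to each charge: r₁ = 1.57 m, r₂ = 1.58 m, r₃ = 0.428 m.
V = k[(8.69×10⁻⁹)/(1.57) + (3.52×10⁻⁹)/(1.58) + (-1.23×10⁻⁹)/(0.428)] = 43.9 V.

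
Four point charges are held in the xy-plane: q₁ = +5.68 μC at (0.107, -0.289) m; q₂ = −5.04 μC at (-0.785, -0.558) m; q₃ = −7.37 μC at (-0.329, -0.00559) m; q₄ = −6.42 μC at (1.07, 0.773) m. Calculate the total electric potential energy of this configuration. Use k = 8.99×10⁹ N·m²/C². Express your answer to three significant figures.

The work to assemble the configuration equals its total potential energy, U = Σ kqᵢqⱼ/rᵢⱼ over all pairs.
Pair separations: r₁₂ = 0.932 m, r₁₃ = 0.520 m, r₁₄ = 1.43 m, r₂₃ = 0.716 m, r₂₄ = 2.28 m, r₃₄ = 1.60 m.
Summing all 6 pair terms gives U = -0.369 J.

-0.369 J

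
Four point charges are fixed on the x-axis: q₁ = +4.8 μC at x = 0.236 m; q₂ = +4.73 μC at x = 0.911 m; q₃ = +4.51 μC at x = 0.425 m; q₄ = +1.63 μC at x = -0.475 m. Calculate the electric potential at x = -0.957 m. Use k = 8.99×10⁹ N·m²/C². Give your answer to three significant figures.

1.19×10⁵ V

Electric potential is a scalar, so the contributions from each charge add algebraically: V = Σ kqᵢ/rᵢ.
Distances from the field point to each charge: r₁ = 1.19 m, r₂ = 1.87 m, r₃ = 1.38 m, r₄ = 0.482 m.
V = k[(4.80×10⁻⁶)/(1.19) + (4.73×10⁻⁶)/(1.87) + (4.51×10⁻⁶)/(1.38) + (1.63×10⁻⁶)/(0.482)] = 1.19×10⁵ V.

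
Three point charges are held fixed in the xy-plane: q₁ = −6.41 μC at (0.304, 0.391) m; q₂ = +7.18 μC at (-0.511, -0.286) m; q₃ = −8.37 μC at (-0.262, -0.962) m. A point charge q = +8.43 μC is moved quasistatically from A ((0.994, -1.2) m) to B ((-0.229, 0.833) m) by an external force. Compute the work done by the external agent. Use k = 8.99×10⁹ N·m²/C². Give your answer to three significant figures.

-0.116 J

For quasistatic motion the external work equals the change in potential energy: W_ext = qΔV = q(V_B − V_A).
At A: distances to the source charges are 1.73 m, 1.76 m, 1.28 m; V_A = Σ kqᵢ/rᵢ = -5.54×10⁴ V.
At B: distances to the source charges are 0.692 m, 1.15 m, 1.80 m; V_B = Σ kqᵢ/rᵢ = -6.92×10⁴ V.
ΔV = V_B − V_A = -1.38×10⁴ V.
W_ext = qΔV = (8.43×10⁻⁶ C)(-1.38×10⁴ V) = -0.116 J.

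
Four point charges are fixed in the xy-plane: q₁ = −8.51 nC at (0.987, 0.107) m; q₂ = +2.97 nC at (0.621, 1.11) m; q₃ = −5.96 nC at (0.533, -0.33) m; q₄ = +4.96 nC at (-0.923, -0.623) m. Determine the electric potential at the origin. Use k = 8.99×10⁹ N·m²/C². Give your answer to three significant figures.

Electric potential is a scalar, so the contributions from each charge add algebraically: V = Σ kqᵢ/rᵢ.
Distances from the field point to each charge: r₁ = 0.993 m, r₂ = 1.27 m, r₃ = 0.627 m, r₄ = 1.11 m.
V = k[(-8.51×10⁻⁹)/(0.993) + (2.97×10⁻⁹)/(1.27) + (-5.96×10⁻⁹)/(0.627) + (4.96×10⁻⁹)/(1.11)] = -101 V.

-101 V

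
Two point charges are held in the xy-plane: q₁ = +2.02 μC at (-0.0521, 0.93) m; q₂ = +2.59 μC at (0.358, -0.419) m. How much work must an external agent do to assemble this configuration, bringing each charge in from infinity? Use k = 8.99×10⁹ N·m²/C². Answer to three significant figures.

The work to assemble the configuration equals its total potential energy, U = Σ kqᵢqⱼ/rᵢⱼ over all pairs.
Pair separations: r₁₂ = 1.41 m.
U = (0.0334) = 0.0334 J.

0.0334 J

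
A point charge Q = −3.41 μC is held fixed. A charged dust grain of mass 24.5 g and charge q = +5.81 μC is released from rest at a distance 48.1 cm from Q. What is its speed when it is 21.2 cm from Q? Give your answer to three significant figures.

Only the electrostatic force acts, so mechanical energy is conserved: ½mv² = U₁ − U₂ = kQq(1/r₁ − 1/r₂).
U₁ − U₂ = (8.99×10⁹ N·m²/C²)(-3.41×10⁻⁶ C)(5.81×10⁻⁶ C)(1/0.481 − 1/0.212) = 0.470 J.
v = √(2·0.470/0.0245) = 6.19 m/s.

6.19 m/s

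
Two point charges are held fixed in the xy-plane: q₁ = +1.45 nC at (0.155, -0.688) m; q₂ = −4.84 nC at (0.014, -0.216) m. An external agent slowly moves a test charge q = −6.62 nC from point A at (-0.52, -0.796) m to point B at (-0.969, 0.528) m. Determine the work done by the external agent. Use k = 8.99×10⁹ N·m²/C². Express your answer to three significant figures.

-5.76×10⁻⁸ J

For quasistatic motion the external work equals the change in potential energy: W_ext = qΔV = q(V_B − V_A).
At A: distances to the source charges are 0.684 m, 0.788 m; V_A = Σ kqᵢ/rᵢ = -36.1 V.
At B: distances to the source charges are 1.66 m, 1.23 m; V_B = Σ kqᵢ/rᵢ = -27.4 V.
ΔV = V_B − V_A = 8.70 V.
W_ext = qΔV = (-6.62×10⁻⁹ C)(8.70 V) = -5.76×10⁻⁸ J.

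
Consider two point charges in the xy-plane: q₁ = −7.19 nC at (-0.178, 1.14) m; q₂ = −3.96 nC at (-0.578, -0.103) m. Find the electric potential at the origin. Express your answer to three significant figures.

-117 V

Electric potential is a scalar, so the contributions from each charge add algebraically: V = Σ kqᵢ/rᵢ.
Distances from the field point to each charge: r₁ = 1.15 m, r₂ = 0.587 m.
V = k[(-7.19×10⁻⁹)/(1.15) + (-3.96×10⁻⁹)/(0.587)] = -117 V.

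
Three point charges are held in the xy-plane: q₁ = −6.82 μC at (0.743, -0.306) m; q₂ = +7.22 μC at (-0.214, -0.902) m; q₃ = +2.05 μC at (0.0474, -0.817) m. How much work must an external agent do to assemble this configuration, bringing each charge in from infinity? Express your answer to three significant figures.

The assembly work is the sum of pairwise potential energies, U = Σ_{i<j} kqᵢqⱼ/rᵢⱼ.
Pair separations: r₁₂ = 1.13 m, r₁₃ = 0.863 m, r₂₃ = 0.275 m.
U = (-0.393) + (-0.146) + (0.484) = -0.0542 J.

-0.0542 J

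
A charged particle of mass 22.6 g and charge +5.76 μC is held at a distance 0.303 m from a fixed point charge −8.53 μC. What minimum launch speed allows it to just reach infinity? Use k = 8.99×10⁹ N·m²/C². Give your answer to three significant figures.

To just escape, total mechanical energy must reach zero at infinity: ½mv²_min + U = 0, so ½mv²_min = −U = |kQq|/r.
|U| = |kQq|/r = (8.99×10⁹ N·m²/C²)(8.53×10⁻⁶)(5.76×10⁻⁶)/(0.303) = 1.46 J.
v_min = √(2|U|/m) = √(2·1.46/0.0226) = 11.4 m/s.

11.4 m/s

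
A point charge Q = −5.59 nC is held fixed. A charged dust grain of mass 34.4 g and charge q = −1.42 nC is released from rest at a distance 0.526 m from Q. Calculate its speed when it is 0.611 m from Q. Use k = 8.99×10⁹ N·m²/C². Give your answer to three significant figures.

1.05×10⁻³ m/s

Only the electrostatic force acts, so mechanical energy is conserved: ½mv² = U₁ − U₂ = kQq(1/r₁ − 1/r₂).
U₁ − U₂ = (8.99×10⁹ N·m²/C²)(-5.59×10⁻⁹ C)(-1.42×10⁻⁹ C)(1/0.526 − 1/0.611) = 1.89×10⁻⁸ J.
v = √(2·1.89×10⁻⁸/0.0344) = 1.05×10⁻³ m/s.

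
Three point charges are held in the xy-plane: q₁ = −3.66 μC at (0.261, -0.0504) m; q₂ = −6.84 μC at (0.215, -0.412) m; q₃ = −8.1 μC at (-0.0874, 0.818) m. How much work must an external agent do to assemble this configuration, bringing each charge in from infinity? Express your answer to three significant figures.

The work to assemble the configuration equals its total potential energy, U = Σ kqᵢqⱼ/rᵢⱼ over all pairs.
Pair separations: r₁₂ = 0.365 m, r₁₃ = 0.936 m, r₂₃ = 1.27 m.
U = (0.617) + (0.285) + (0.393) = 1.30 J.

1.30 J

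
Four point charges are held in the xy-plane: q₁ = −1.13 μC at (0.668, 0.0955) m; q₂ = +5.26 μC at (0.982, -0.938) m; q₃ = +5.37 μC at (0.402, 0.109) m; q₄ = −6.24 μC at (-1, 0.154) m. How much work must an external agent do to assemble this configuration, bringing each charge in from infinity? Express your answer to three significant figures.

-0.349 J

The work to assemble the configuration equals its total potential energy, U = Σ kqᵢqⱼ/rᵢⱼ over all pairs.
Pair separations: r₁₂ = 1.08 m, r₁₃ = 0.266 m, r₁₄ = 1.67 m, r₂₃ = 1.20 m, r₂₄ = 2.26 m, r₃₄ = 1.40 m.
Summing all 6 pair terms gives U = -0.349 J.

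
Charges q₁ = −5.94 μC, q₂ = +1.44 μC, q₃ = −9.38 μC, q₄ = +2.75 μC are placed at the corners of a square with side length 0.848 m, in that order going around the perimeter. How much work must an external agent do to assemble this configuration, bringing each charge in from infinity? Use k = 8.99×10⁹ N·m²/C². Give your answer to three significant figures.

The assembly work is the sum of pairwise potential energies, U = Σ_{i<j} kqᵢqⱼ/rᵢⱼ.
The four side pairs have separation 0.848 m and the two diagonal pairs 1.20 m.
Summing all 6 pair terms gives U = -0.233 J.

-0.233 J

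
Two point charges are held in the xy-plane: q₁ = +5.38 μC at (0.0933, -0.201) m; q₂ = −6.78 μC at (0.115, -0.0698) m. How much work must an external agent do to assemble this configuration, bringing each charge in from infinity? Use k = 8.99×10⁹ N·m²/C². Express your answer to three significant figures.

-2.47 J

The assembly work is the sum of pairwise potential energies, U = Σ_{i<j} kqᵢqⱼ/rᵢⱼ.
Pair separations: r₁₂ = 0.133 m.
U = (-2.47) = -2.47 J.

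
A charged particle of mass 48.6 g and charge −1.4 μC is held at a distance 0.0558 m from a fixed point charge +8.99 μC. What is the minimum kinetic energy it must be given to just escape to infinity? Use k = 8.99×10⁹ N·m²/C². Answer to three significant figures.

To just escape, total mechanical energy must reach zero at infinity: ½mv²_min + U = 0, so ½mv²_min = −U = |kQq|/r.
|U| = |kQq|/r = (8.99×10⁹ N·m²/C²)(8.99×10⁻⁶)(1.40×10⁻⁶)/(0.0558) = 2.03 J.

2.03 J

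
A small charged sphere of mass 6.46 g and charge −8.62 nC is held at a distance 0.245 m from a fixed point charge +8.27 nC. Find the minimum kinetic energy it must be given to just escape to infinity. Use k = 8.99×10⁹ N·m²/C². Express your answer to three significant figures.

To just escape, total mechanical energy must reach zero at infinity: ½mv²_min + U = 0, so ½mv²_min = −U = |kQq|/r.
|U| = |kQq|/r = (8.99×10⁹ N·m²/C²)(8.27×10⁻⁹)(8.62×10⁻⁹)/(0.245) = 2.62×10⁻⁶ J.

2.62×10⁻⁶ J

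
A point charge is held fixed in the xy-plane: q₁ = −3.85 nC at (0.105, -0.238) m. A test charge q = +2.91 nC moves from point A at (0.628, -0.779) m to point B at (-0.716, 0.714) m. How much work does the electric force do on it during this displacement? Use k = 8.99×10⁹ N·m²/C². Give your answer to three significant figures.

-5.37×10⁻⁸ J

The work done by the electric force is W_field = −ΔU = −q(V_B − V_A) = q(V_A − V_B).
At A: distance to the source charge is 0.752 m; V_A = kq₁/r = -46.0 V.
At B: distance to the source charge is 1.26 m; V_B = kq₁/r = -27.5 V.
ΔV = V_B − V_A = 18.5 V.
W_field = −qΔV = −(2.91×10⁻⁹ C)(18.5 V) = -5.37×10⁻⁸ J.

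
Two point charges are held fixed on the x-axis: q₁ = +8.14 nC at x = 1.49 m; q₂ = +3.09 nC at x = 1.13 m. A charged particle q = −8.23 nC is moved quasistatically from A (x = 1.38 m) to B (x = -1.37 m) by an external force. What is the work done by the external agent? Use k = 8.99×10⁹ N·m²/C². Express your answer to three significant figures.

For quasistatic motion the external work equals the change in potential energy: W_ext = qΔV = q(V_B − V_A).
At A: distances to the source charges are 0.110 m, 0.250 m; V_A = Σ kqᵢ/rᵢ = 776 V.
At B: distances to the source charges are 2.86 m, 2.50 m; V_B = Σ kqᵢ/rᵢ = 36.7 V.
ΔV = V_B − V_A = -740 V.
W_ext = qΔV = (-8.23×10⁻⁹ C)(-740 V) = 6.09×10⁻⁶ J.

6.09×10⁻⁶ J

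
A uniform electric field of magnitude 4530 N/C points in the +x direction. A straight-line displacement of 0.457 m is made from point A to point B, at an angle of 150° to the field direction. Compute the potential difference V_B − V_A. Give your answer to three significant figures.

Only the component of displacement along E changes the potential: ΔV = −E·d·cosθ.
ΔV = −(4530 V/m)(0.457 m)cos150° = 1790 V.

1790 V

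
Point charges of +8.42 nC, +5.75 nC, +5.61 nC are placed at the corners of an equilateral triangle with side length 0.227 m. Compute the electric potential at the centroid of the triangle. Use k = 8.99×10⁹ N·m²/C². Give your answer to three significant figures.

1360 V

The total potential is the scalar sum of each charge's contribution, V = Σ kqᵢ/rᵢ.
The distance from each vertex to the centroid is a/√3 = 0.131 m.
V = k[(8.42×10⁻⁹)/(0.131) + (5.75×10⁻⁹)/(0.131) + (5.61×10⁻⁹)/(0.131)] = 1360 V.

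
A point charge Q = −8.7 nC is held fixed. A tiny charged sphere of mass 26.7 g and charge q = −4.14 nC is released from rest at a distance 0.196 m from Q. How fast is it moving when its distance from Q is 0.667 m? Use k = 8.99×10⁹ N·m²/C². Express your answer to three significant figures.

9.35×10⁻³ m/s

Only the electrostatic force acts, so mechanical energy is conserved: ½mv² = U₁ − U₂ = kQq(1/r₁ − 1/r₂).
U₁ − U₂ = (8.99×10⁹ N·m²/C²)(-8.70×10⁻⁹ C)(-4.14×10⁻⁹ C)(1/0.196 − 1/0.667) = 1.17×10⁻⁶ J.
v = √(2·1.17×10⁻⁶/0.0267) = 9.35×10⁻³ m/s.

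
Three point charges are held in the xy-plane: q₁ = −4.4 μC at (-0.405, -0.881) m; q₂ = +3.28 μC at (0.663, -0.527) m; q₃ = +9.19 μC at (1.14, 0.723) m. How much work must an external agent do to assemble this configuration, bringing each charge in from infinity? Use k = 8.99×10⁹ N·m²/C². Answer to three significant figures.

The work to assemble the configuration equals its total potential energy, U = Σ kqᵢqⱼ/rᵢⱼ over all pairs.
Pair separations: r₁₂ = 1.13 m, r₁₃ = 2.23 m, r₂₃ = 1.34 m.
U = (-0.115) + (-0.163) + (0.203) = -0.0760 J.

-0.0760 J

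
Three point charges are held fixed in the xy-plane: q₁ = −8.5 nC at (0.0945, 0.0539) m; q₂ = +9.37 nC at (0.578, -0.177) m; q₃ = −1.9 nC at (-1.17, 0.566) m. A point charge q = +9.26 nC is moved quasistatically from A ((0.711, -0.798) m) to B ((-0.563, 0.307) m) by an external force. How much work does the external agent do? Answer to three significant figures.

-1.10×10⁻⁶ J

For quasistatic motion the external work equals the change in potential energy: W_ext = qΔV = q(V_B − V_A).
At A: distances to the source charges are 1.05 m, 0.635 m, 2.32 m; V_A = Σ kqᵢ/rᵢ = 52.6 V.
At B: distances to the source charges are 0.705 m, 1.24 m, 0.660 m; V_B = Σ kqᵢ/rᵢ = -66.4 V.
ΔV = V_B − V_A = -119 V.
W_ext = qΔV = (9.26×10⁻⁹ C)(-119 V) = -1.10×10⁻⁶ J.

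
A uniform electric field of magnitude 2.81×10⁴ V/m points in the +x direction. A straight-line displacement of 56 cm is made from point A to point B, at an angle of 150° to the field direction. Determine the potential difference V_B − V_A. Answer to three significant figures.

1.36×10⁴ V

Only the component of displacement along E changes the potential: ΔV = −E·d·cosθ.
ΔV = −(2.81×10⁴ V/m)(0.560 m)cos150° = 1.36×10⁴ V.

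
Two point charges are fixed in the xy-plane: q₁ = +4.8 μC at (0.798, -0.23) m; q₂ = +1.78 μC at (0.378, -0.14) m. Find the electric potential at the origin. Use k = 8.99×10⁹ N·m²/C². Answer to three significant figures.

Electric potential is a scalar, so the contributions from each charge add algebraically: V = Σ kqᵢ/rᵢ.
Distances from the field point to each charge: r₁ = 0.830 m, r₂ = 0.403 m.
V = k[(4.80×10⁻⁶)/(0.830) + (1.78×10⁻⁶)/(0.403)] = 9.17×10⁴ V.

9.17×10⁴ V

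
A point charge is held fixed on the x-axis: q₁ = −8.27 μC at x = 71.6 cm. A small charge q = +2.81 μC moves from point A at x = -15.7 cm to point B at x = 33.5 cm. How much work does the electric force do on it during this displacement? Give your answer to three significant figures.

The work done by the electric force is W_field = −ΔU = −q(V_B − V_A) = q(V_A − V_B).
At A: distance to the source charge is 0.873 m; V_A = kq₁/r = -8.52×10⁴ V.
At B: distance to the source charge is 0.381 m; V_B = kq₁/r = -1.95×10⁵ V.
ΔV = V_B − V_A = -1.10×10⁵ V.
W_field = −qΔV = −(2.81×10⁻⁶ C)(-1.10×10⁵ V) = 0.309 J.

0.309 J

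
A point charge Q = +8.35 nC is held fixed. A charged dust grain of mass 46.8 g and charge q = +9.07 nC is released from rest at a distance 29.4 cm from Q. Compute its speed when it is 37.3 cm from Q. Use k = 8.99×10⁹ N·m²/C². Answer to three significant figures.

Only the electrostatic force acts, so mechanical energy is conserved: ½mv² = U₁ − U₂ = kQq(1/r₁ − 1/r₂).
U₁ − U₂ = (8.99×10⁹ N·m²/C²)(8.35×10⁻⁹ C)(9.07×10⁻⁹ C)(1/0.294 − 1/0.373) = 4.90×10⁻⁷ J.
v = √(2·4.90×10⁻⁷/0.0468) = 4.58×10⁻³ m/s.

4.58×10⁻³ m/s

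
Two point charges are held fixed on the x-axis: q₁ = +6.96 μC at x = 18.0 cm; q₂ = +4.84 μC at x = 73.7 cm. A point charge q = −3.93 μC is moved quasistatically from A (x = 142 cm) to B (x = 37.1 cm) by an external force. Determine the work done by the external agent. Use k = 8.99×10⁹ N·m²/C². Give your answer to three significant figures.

For quasistatic motion the external work equals the change in potential energy: W_ext = qΔV = q(V_B − V_A).
At A: distances to the source charges are 1.24 m, 0.683 m; V_A = Σ kqᵢ/rᵢ = 1.14×10⁵ V.
At B: distances to the source charges are 0.191 m, 0.366 m; V_B = Σ kqᵢ/rᵢ = 4.46×10⁵ V.
ΔV = V_B − V_A = 3.32×10⁵ V.
W_ext = qΔV = (-3.93×10⁻⁶ C)(3.32×10⁵ V) = -1.31 J.

-1.31 J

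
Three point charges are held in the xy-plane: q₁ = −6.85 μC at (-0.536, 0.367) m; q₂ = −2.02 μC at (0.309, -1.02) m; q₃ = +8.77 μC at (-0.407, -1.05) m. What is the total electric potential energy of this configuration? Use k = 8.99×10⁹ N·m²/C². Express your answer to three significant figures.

-0.525 J

The assembly work is the sum of pairwise potential energies, U = Σ_{i<j} kqᵢqⱼ/rᵢⱼ.
Pair separations: r₁₂ = 1.62 m, r₁₃ = 1.42 m, r₂₃ = 0.717 m.
U = (0.0766) + (-0.380) + (-0.222) = -0.525 J.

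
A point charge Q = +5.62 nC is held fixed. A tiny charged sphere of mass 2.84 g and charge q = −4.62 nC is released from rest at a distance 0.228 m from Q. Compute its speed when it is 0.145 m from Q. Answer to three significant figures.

Only the electrostatic force acts, so mechanical energy is conserved: ½mv² = U₁ − U₂ = kQq(1/r₁ − 1/r₂).
U₁ − U₂ = (8.99×10⁹ N·m²/C²)(5.62×10⁻⁹ C)(-4.62×10⁻⁹ C)(1/0.228 − 1/0.145) = 5.86×10⁻⁷ J.
v = √(2·5.86×10⁻⁷/2.84×10⁻³) = 0.0203 m/s.

0.0203 m/s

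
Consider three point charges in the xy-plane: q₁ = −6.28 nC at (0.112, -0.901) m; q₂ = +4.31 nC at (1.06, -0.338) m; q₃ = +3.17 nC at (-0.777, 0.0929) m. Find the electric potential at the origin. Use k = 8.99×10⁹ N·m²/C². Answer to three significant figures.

The total potential is the scalar sum of each charge's contribution, V = Σ kqᵢ/rᵢ.
Distances from the field point to each charge: r₁ = 0.908 m, r₂ = 1.11 m, r₃ = 0.783 m.
V = k[(-6.28×10⁻⁹)/(0.908) + (4.31×10⁻⁹)/(1.11) + (3.17×10⁻⁹)/(0.783)] = 9.06 V.

9.06 V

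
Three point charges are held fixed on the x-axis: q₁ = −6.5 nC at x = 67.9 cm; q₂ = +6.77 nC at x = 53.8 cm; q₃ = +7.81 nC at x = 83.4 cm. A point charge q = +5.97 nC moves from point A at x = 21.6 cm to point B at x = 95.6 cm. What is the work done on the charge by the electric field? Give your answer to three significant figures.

-1.99×10⁻⁶ J

The work done by the electric force is W_field = −ΔU = −q(V_B − V_A) = q(V_A − V_B).
At A: distances to the source charges are 0.463 m, 0.322 m, 0.618 m; V_A = Σ kqᵢ/rᵢ = 176 V.
At B: distances to the source charges are 0.277 m, 0.418 m, 0.122 m; V_B = Σ kqᵢ/rᵢ = 510 V.
ΔV = V_B − V_A = 334 V.
W_field = −qΔV = −(5.97×10⁻⁹ C)(334 V) = -1.99×10⁻⁶ J.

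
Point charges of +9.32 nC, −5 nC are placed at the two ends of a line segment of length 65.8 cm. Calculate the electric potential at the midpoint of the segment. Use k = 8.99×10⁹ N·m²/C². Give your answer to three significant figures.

Electric potential is a scalar, so the contributions from each charge add algebraically: V = Σ kqᵢ/rᵢ.
Each charge is 0.329 m from the midpoint.
V = k[(9.32×10⁻⁹)/(0.329) + (-5.00×10⁻⁹)/(0.329)] = 118 V.

118 V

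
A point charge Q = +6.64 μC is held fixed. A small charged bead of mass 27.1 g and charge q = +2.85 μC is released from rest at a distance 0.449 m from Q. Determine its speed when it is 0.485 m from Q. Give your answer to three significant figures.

Only the electrostatic force acts, so mechanical energy is conserved: ½mv² = U₁ − U₂ = kQq(1/r₁ − 1/r₂).
U₁ − U₂ = (8.99×10⁹ N·m²/C²)(6.64×10⁻⁶ C)(2.85×10⁻⁶ C)(1/0.449 − 1/0.485) = 0.0281 J.
v = √(2·0.0281/0.0271) = 1.44 m/s.

1.44 m/s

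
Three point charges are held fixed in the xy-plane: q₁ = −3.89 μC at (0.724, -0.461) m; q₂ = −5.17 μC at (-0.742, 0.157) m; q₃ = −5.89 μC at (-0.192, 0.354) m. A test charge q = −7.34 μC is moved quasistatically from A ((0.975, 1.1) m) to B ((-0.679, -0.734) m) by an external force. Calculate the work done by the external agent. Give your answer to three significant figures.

0.270 J

For quasistatic motion the external work equals the change in potential energy: W_ext = qΔV = q(V_B − V_A).
At A: distances to the source charges are 1.58 m, 1.96 m, 1.39 m; V_A = Σ kqᵢ/rᵢ = -8.41×10⁴ V.
At B: distances to the source charges are 1.43 m, 0.893 m, 1.19 m; V_B = Σ kqᵢ/rᵢ = -1.21×10⁵ V.
ΔV = V_B − V_A = -3.68×10⁴ V.
W_ext = qΔV = (-7.34×10⁻⁶ C)(-3.68×10⁴ V) = 0.270 J.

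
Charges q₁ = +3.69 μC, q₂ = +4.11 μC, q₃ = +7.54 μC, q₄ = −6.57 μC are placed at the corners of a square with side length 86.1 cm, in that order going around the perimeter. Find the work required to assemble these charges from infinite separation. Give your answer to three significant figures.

-0.282 J

The work to assemble the configuration equals its total potential energy, U = Σ kqᵢqⱼ/rᵢⱼ over all pairs.
The four side pairs have separation 0.861 m and the two diagonal pairs 1.22 m.
Summing all 6 pair terms gives U = -0.282 J.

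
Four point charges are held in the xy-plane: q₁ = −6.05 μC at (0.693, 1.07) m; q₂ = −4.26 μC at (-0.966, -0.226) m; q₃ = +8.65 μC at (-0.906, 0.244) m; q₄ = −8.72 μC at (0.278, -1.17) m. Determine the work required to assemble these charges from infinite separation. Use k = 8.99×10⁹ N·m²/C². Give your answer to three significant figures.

The assembly work is the sum of pairwise potential energies, U = Σ_{i<j} kqᵢqⱼ/rᵢⱼ.
Pair separations: r₁₂ = 2.11 m, r₁₃ = 1.80 m, r₁₄ = 2.28 m, r₂₃ = 0.474 m, r₂₄ = 1.56 m, r₃₄ = 1.84 m.
Summing all 6 pair terms gives U = -0.796 J.

-0.796 J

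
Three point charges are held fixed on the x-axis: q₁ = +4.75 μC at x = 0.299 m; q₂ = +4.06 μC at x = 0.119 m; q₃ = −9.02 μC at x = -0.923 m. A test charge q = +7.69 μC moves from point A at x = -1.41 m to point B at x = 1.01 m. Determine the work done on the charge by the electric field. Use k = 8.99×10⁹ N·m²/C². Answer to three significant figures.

The work done by the electric force is W_field = −ΔU = −q(V_B − V_A) = q(V_A − V_B).
At A: distances to the source charges are 1.71 m, 1.53 m, 0.487 m; V_A = Σ kqᵢ/rᵢ = -1.18×10⁵ V.
At B: distances to the source charges are 0.711 m, 0.891 m, 1.93 m; V_B = Σ kqᵢ/rᵢ = 5.91×10⁴ V.
ΔV = V_B − V_A = 1.77×10⁵ V.
W_field = −qΔV = −(7.69×10⁻⁶ C)(1.77×10⁵ V) = -1.36 J.

-1.36 J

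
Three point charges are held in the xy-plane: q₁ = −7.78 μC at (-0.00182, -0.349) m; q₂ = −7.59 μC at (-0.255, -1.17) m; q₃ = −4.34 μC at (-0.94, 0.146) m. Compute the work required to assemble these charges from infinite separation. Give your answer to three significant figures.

The assembly work is the sum of pairwise potential energies, U = Σ_{i<j} kqᵢqⱼ/rᵢⱼ.
Pair separations: r₁₂ = 0.859 m, r₁₃ = 1.06 m, r₂₃ = 1.48 m.
U = (0.618) + (0.286) + (0.200) = 1.10 J.

1.10 J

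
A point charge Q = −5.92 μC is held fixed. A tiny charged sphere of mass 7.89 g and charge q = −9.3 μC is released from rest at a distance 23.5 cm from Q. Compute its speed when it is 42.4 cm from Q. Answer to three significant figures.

15.4 m/s

Only the electrostatic force acts, so mechanical energy is conserved: ½mv² = U₁ − U₂ = kQq(1/r₁ − 1/r₂).
U₁ − U₂ = (8.99×10⁹ N·m²/C²)(-5.92×10⁻⁶ C)(-9.30×10⁻⁶ C)(1/0.235 − 1/0.424) = 0.939 J.
v = √(2·0.939/7.89×10⁻³) = 15.4 m/s.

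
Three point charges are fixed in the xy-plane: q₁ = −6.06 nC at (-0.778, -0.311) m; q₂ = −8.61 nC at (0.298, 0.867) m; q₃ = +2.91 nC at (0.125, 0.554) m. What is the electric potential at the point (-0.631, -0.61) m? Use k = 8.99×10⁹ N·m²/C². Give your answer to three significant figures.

-189 V

The total potential is the scalar sum of each charge's contribution, V = Σ kqᵢ/rᵢ.
Distances from the field point to each charge: r₁ = 0.333 m, r₂ = 1.74 m, r₃ = 1.39 m.
V = k[(-6.06×10⁻⁹)/(0.333) + (-8.61×10⁻⁹)/(1.74) + (2.91×10⁻⁹)/(1.39)] = -189 V.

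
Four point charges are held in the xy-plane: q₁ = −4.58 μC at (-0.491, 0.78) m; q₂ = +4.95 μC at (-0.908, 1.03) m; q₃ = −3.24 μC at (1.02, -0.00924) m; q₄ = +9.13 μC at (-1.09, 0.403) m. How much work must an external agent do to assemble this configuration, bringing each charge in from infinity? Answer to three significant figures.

-0.439 J

The work to assemble the configuration equals its total potential energy, U = Σ kqᵢqⱼ/rᵢⱼ over all pairs.
Pair separations: r₁₂ = 0.486 m, r₁₃ = 1.70 m, r₁₄ = 0.708 m, r₂₃ = 2.19 m, r₂₄ = 0.653 m, r₃₄ = 2.15 m.
Summing all 6 pair terms gives U = -0.439 J.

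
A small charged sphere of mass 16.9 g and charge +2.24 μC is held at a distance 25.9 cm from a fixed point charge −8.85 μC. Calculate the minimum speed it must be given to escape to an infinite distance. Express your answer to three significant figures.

To just escape, total mechanical energy must reach zero at infinity: ½mv²_min + U = 0, so ½mv²_min = −U = |kQq|/r.
|U| = |kQq|/r = (8.99×10⁹ N·m²/C²)(8.85×10⁻⁶)(2.24×10⁻⁶)/(0.259) = 0.688 J.
v_min = √(2|U|/m) = √(2·0.688/0.0169) = 9.02 m/s.

9.02 m/s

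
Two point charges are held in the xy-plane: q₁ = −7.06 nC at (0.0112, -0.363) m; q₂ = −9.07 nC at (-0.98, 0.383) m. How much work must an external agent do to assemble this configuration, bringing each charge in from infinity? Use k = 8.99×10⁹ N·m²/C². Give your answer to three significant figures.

4.64×10⁻⁷ J

The work to assemble the configuration equals its total potential energy, U = Σ kqᵢqⱼ/rᵢⱼ over all pairs.
Pair separations: r₁₂ = 1.24 m.
U = (4.64×10⁻⁷) = 4.64×10⁻⁷ J.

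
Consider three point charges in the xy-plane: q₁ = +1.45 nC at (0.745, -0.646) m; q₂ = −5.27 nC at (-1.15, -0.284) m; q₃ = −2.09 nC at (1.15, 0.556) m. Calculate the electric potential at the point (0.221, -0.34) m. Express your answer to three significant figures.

The total potential is the scalar sum of each charge's contribution, V = Σ kqᵢ/rᵢ.
Distances from the field point to each charge: r₁ = 0.607 m, r₂ = 1.37 m, r₃ = 1.29 m.
V = k[(1.45×10⁻⁹)/(0.607) + (-5.27×10⁻⁹)/(1.37) + (-2.09×10⁻⁹)/(1.29)] = -27.6 V.

-27.6 V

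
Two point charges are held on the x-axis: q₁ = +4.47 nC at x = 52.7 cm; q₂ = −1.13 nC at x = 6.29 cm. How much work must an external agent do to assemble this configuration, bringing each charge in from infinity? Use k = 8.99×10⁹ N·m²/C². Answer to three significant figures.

-9.78×10⁻⁸ J

The work to assemble the configuration equals its total potential energy, U = Σ kqᵢqⱼ/rᵢⱼ over all pairs.
Pair separations: r₁₂ = 0.464 m.
U = (-9.78×10⁻⁸) = -9.78×10⁻⁸ J.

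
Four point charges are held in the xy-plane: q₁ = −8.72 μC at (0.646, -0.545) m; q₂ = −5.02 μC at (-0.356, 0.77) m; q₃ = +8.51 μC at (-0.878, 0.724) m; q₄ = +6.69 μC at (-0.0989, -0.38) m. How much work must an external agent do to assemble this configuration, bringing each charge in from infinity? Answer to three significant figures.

The work to assemble the configuration equals its total potential energy, U = Σ kqᵢqⱼ/rᵢⱼ over all pairs.
Pair separations: r₁₂ = 1.65 m, r₁₃ = 1.98 m, r₁₄ = 0.763 m, r₂₃ = 0.524 m, r₂₄ = 1.18 m, r₃₄ = 1.35 m.
Summing all 6 pair terms gives U = -1.40 J.

-1.40 J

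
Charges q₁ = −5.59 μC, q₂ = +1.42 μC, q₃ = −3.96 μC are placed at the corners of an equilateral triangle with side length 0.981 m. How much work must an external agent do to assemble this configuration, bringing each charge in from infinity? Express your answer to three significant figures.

The work to assemble the configuration equals its total potential energy, U = Σ kqᵢqⱼ/rᵢⱼ over all pairs.
All three pair separations equal the side length, 0.981 m.
U = (-0.0727) + (0.203) + (-0.0515) = 0.0786 J.

0.0786 J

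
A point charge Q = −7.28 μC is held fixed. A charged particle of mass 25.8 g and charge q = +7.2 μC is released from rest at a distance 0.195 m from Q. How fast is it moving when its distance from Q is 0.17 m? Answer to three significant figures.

5.25 m/s

Only the electrostatic force acts, so mechanical energy is conserved: ½mv² = U₁ − U₂ = kQq(1/r₁ − 1/r₂).
U₁ − U₂ = (8.99×10⁹ N·m²/C²)(-7.28×10⁻⁶ C)(7.20×10⁻⁶ C)(1/0.195 − 1/0.170) = 0.355 J.
v = √(2·0.355/0.0258) = 5.25 m/s.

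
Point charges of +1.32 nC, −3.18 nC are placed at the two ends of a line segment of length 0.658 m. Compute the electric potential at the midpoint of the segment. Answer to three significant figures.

-50.8 V

The total potential is the scalar sum of each charge's contribution, V = Σ kqᵢ/rᵢ.
Each charge is 0.329 m from the midpoint.
V = k[(1.32×10⁻⁹)/(0.329) + (-3.18×10⁻⁹)/(0.329)] = -50.8 V.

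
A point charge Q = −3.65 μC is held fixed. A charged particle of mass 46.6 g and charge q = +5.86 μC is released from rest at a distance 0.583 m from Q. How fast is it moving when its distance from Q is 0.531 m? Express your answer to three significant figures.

1.18 m/s

Only the electrostatic force acts, so mechanical energy is conserved: ½mv² = U₁ − U₂ = kQq(1/r₁ − 1/r₂).
U₁ − U₂ = (8.99×10⁹ N·m²/C²)(-3.65×10⁻⁶ C)(5.86×10⁻⁶ C)(1/0.583 − 1/0.531) = 0.0323 J.
v = √(2·0.0323/0.0466) = 1.18 m/s.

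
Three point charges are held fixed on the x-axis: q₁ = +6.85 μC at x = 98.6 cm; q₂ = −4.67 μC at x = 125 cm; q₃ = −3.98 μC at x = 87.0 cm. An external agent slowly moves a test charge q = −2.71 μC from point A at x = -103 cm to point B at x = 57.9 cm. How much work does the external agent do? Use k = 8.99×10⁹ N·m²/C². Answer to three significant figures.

For quasistatic motion the external work equals the change in potential energy: W_ext = qΔV = q(V_B − V_A).
At A: distances to the source charges are 2.02 m, 2.28 m, 1.90 m; V_A = Σ kqᵢ/rᵢ = -6700 V.
At B: distances to the source charges are 0.407 m, 0.671 m, 0.291 m; V_B = Σ kqᵢ/rᵢ = -3.42×10⁴ V.
ΔV = V_B − V_A = -2.75×10⁴ V.
W_ext = qΔV = (-2.71×10⁻⁶ C)(-2.75×10⁴ V) = 0.0746 J.

0.0746 J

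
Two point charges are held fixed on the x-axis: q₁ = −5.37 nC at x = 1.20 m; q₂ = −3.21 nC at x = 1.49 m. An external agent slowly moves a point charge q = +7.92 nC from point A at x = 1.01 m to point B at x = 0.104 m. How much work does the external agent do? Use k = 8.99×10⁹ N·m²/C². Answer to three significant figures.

1.97×10⁻⁶ J

For quasistatic motion the external work equals the change in potential energy: W_ext = qΔV = q(V_B − V_A).
At A: distances to the source charges are 0.190 m, 0.480 m; V_A = Σ kqᵢ/rᵢ = -314 V.
At B: distances to the source charges are 1.10 m, 1.39 m; V_B = Σ kqᵢ/rᵢ = -64.9 V.
ΔV = V_B − V_A = 249 V.
W_ext = qΔV = (7.92×10⁻⁹ C)(249 V) = 1.97×10⁻⁶ J.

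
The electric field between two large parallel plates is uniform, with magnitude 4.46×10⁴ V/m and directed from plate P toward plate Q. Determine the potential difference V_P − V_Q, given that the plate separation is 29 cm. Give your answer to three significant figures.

In a uniform field, potential decreases in the direction of E: ΔV = −E·d for a displacement d parallel to E.
Going from Q to P is a displacement of 29 cm opposite to the field, so V_P − V_Q = +Ed = 1.29×10⁴ V.

1.29×10⁴ V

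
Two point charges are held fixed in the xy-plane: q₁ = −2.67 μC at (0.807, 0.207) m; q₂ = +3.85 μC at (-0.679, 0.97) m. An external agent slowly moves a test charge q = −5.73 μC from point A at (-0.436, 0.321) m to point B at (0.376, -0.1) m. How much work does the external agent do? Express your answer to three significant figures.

0.304 J

For quasistatic motion the external work equals the change in potential energy: W_ext = qΔV = q(V_B − V_A).
At A: distances to the source charges are 1.25 m, 0.693 m; V_A = Σ kqᵢ/rᵢ = 3.07×10⁴ V.
At B: distances to the source charges are 0.529 m, 1.50 m; V_B = Σ kqᵢ/rᵢ = -2.23×10⁴ V.
ΔV = V_B − V_A = -5.30×10⁴ V.
W_ext = qΔV = (-5.73×10⁻⁶ C)(-5.30×10⁴ V) = 0.304 J.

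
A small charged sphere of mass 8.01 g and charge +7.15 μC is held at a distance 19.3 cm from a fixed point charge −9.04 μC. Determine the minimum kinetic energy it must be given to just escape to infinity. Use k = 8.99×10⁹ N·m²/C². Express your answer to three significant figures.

To just escape, total mechanical energy must reach zero at infinity: ½mv²_min + U = 0, so ½mv²_min = −U = |kQq|/r.
|U| = |kQq|/r = (8.99×10⁹ N·m²/C²)(9.04×10⁻⁶)(7.15×10⁻⁶)/(0.193) = 3.01 J.

3.01 J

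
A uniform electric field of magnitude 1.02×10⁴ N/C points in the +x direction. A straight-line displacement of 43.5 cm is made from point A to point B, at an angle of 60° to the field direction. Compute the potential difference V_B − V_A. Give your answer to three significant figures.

-2220 V

Only the component of displacement along E changes the potential: ΔV = −E·d·cosθ.
ΔV = −(1.02×10⁴ V/m)(0.435 m)cos60° = -2220 V.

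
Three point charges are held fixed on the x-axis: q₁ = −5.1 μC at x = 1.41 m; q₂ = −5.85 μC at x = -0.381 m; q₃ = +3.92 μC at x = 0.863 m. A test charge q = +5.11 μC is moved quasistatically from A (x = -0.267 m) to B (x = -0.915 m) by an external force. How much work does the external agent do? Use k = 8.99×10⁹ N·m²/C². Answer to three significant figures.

For quasistatic motion the external work equals the change in potential energy: W_ext = qΔV = q(V_B − V_A).
At A: distances to the source charges are 1.68 m, 0.114 m, 1.13 m; V_A = Σ kqᵢ/rᵢ = -4.57×10⁵ V.
At B: distances to the source charges are 2.33 m, 0.534 m, 1.78 m; V_B = Σ kqᵢ/rᵢ = -9.84×10⁴ V.
ΔV = V_B − V_A = 3.59×10⁵ V.
W_ext = qΔV = (5.11×10⁻⁶ C)(3.59×10⁵ V) = 1.83 J.

1.83 J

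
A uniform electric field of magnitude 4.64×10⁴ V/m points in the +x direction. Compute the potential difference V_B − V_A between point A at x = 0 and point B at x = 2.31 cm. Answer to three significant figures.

In a uniform field, potential decreases in the direction of E: V_B − V_A = −E·Δx.
V_B − V_A = −(4.64×10⁴ V/m)(0.0231 m) = -1070 V.

-1070 V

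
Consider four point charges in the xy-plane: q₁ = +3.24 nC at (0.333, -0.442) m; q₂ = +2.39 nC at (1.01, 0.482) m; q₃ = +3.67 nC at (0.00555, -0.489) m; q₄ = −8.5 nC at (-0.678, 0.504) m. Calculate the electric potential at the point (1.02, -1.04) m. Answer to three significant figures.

The total potential is the scalar sum of each charge's contribution, V = Σ kqᵢ/rᵢ.
Distances from the field point to each charge: r₁ = 0.911 m, r₂ = 1.52 m, r₃ = 1.15 m, r₄ = 2.30 m.
V = k[(3.24×10⁻⁹)/(0.911) + (2.39×10⁻⁹)/(1.52) + (3.67×10⁻⁹)/(1.15) + (-8.50×10⁻⁹)/(2.30)] = 41.4 V.

41.4 V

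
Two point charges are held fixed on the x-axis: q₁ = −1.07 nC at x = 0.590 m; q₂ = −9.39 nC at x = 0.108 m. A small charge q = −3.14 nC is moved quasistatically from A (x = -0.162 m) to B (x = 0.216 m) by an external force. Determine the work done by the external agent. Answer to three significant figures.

1.51×10⁻⁶ J

For quasistatic motion the external work equals the change in potential energy: W_ext = qΔV = q(V_B − V_A).
At A: distances to the source charges are 0.752 m, 0.270 m; V_A = Σ kqᵢ/rᵢ = -325 V.
At B: distances to the source charges are 0.374 m, 0.108 m; V_B = Σ kqᵢ/rᵢ = -807 V.
ΔV = V_B − V_A = -482 V.
W_ext = qΔV = (-3.14×10⁻⁹ C)(-482 V) = 1.51×10⁻⁶ J.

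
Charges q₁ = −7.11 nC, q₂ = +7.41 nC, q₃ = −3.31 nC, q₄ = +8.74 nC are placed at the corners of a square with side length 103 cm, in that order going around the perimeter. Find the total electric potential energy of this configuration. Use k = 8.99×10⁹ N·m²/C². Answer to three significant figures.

The work to assemble the configuration equals its total potential energy, U = Σ kqᵢqⱼ/rᵢⱼ over all pairs.
The four side pairs have separation 1.03 m and the two diagonal pairs 1.46 m.
Summing all 6 pair terms gives U = -9.24×10⁻⁷ J.

-9.24×10⁻⁷ J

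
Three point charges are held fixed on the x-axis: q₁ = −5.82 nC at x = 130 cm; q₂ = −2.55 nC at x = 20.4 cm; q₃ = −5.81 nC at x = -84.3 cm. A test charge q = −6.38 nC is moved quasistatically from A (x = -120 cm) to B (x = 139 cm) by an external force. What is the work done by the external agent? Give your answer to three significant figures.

For quasistatic motion the external work equals the change in potential energy: W_ext = qΔV = q(V_B − V_A).
At A: distances to the source charges are 2.50 m, 1.40 m, 0.357 m; V_A = Σ kqᵢ/rᵢ = -184 V.
At B: distances to the source charges are 0.0900 m, 1.19 m, 2.23 m; V_B = Σ kqᵢ/rᵢ = -624 V.
ΔV = V_B − V_A = -441 V.
W_ext = qΔV = (-6.38×10⁻⁹ C)(-441 V) = 2.81×10⁻⁶ J.

2.81×10⁻⁶ J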